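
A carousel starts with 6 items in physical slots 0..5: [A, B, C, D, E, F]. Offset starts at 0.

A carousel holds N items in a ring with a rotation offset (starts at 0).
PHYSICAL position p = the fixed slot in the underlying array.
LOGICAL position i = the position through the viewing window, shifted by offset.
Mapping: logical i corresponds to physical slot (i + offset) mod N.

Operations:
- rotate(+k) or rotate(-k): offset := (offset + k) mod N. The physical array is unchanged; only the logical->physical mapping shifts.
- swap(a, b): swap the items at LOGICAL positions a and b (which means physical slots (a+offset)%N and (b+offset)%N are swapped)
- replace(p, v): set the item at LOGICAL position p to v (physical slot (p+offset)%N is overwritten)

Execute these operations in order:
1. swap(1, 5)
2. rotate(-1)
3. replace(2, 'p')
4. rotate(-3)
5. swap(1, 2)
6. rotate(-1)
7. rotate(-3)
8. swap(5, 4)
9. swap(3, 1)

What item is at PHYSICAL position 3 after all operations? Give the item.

After op 1 (swap(1, 5)): offset=0, physical=[A,F,C,D,E,B], logical=[A,F,C,D,E,B]
After op 2 (rotate(-1)): offset=5, physical=[A,F,C,D,E,B], logical=[B,A,F,C,D,E]
After op 3 (replace(2, 'p')): offset=5, physical=[A,p,C,D,E,B], logical=[B,A,p,C,D,E]
After op 4 (rotate(-3)): offset=2, physical=[A,p,C,D,E,B], logical=[C,D,E,B,A,p]
After op 5 (swap(1, 2)): offset=2, physical=[A,p,C,E,D,B], logical=[C,E,D,B,A,p]
After op 6 (rotate(-1)): offset=1, physical=[A,p,C,E,D,B], logical=[p,C,E,D,B,A]
After op 7 (rotate(-3)): offset=4, physical=[A,p,C,E,D,B], logical=[D,B,A,p,C,E]
After op 8 (swap(5, 4)): offset=4, physical=[A,p,E,C,D,B], logical=[D,B,A,p,E,C]
After op 9 (swap(3, 1)): offset=4, physical=[A,B,E,C,D,p], logical=[D,p,A,B,E,C]

Answer: C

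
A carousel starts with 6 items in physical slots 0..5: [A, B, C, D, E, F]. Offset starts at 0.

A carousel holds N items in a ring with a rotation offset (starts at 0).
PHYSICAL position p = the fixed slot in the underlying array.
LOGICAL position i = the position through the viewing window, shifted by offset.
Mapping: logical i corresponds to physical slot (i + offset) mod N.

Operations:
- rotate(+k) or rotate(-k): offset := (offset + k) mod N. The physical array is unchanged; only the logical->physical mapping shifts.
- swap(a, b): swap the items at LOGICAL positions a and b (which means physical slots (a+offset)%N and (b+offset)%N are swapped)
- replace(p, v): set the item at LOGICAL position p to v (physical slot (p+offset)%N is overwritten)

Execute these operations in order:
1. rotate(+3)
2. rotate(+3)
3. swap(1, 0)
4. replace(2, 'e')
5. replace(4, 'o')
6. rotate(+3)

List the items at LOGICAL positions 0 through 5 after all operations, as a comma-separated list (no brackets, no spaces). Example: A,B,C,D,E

Answer: D,o,F,B,A,e

Derivation:
After op 1 (rotate(+3)): offset=3, physical=[A,B,C,D,E,F], logical=[D,E,F,A,B,C]
After op 2 (rotate(+3)): offset=0, physical=[A,B,C,D,E,F], logical=[A,B,C,D,E,F]
After op 3 (swap(1, 0)): offset=0, physical=[B,A,C,D,E,F], logical=[B,A,C,D,E,F]
After op 4 (replace(2, 'e')): offset=0, physical=[B,A,e,D,E,F], logical=[B,A,e,D,E,F]
After op 5 (replace(4, 'o')): offset=0, physical=[B,A,e,D,o,F], logical=[B,A,e,D,o,F]
After op 6 (rotate(+3)): offset=3, physical=[B,A,e,D,o,F], logical=[D,o,F,B,A,e]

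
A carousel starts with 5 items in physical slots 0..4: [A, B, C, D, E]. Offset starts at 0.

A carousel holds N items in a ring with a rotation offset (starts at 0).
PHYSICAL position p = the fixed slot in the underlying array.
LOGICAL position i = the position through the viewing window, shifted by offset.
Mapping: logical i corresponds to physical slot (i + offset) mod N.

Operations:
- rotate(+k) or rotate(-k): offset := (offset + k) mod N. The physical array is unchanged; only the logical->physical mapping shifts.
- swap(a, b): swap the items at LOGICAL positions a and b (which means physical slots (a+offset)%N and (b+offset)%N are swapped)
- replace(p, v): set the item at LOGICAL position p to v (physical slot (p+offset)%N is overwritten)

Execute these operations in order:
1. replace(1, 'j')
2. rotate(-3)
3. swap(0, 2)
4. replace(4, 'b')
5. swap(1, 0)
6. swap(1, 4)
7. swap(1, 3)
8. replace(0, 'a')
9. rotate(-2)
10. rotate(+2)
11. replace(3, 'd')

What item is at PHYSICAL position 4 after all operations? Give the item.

After op 1 (replace(1, 'j')): offset=0, physical=[A,j,C,D,E], logical=[A,j,C,D,E]
After op 2 (rotate(-3)): offset=2, physical=[A,j,C,D,E], logical=[C,D,E,A,j]
After op 3 (swap(0, 2)): offset=2, physical=[A,j,E,D,C], logical=[E,D,C,A,j]
After op 4 (replace(4, 'b')): offset=2, physical=[A,b,E,D,C], logical=[E,D,C,A,b]
After op 5 (swap(1, 0)): offset=2, physical=[A,b,D,E,C], logical=[D,E,C,A,b]
After op 6 (swap(1, 4)): offset=2, physical=[A,E,D,b,C], logical=[D,b,C,A,E]
After op 7 (swap(1, 3)): offset=2, physical=[b,E,D,A,C], logical=[D,A,C,b,E]
After op 8 (replace(0, 'a')): offset=2, physical=[b,E,a,A,C], logical=[a,A,C,b,E]
After op 9 (rotate(-2)): offset=0, physical=[b,E,a,A,C], logical=[b,E,a,A,C]
After op 10 (rotate(+2)): offset=2, physical=[b,E,a,A,C], logical=[a,A,C,b,E]
After op 11 (replace(3, 'd')): offset=2, physical=[d,E,a,A,C], logical=[a,A,C,d,E]

Answer: C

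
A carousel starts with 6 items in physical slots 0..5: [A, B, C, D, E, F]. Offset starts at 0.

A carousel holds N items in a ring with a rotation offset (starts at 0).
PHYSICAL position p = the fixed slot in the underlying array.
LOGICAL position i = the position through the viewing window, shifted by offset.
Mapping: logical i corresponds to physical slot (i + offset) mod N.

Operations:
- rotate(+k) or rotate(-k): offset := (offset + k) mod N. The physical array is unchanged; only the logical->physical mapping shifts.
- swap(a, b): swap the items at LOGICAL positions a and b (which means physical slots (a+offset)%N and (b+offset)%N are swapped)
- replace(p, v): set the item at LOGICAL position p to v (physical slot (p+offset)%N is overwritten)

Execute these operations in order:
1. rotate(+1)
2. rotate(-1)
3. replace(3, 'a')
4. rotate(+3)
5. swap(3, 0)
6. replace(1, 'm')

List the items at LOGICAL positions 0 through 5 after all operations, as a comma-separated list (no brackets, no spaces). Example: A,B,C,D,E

Answer: A,m,F,a,B,C

Derivation:
After op 1 (rotate(+1)): offset=1, physical=[A,B,C,D,E,F], logical=[B,C,D,E,F,A]
After op 2 (rotate(-1)): offset=0, physical=[A,B,C,D,E,F], logical=[A,B,C,D,E,F]
After op 3 (replace(3, 'a')): offset=0, physical=[A,B,C,a,E,F], logical=[A,B,C,a,E,F]
After op 4 (rotate(+3)): offset=3, physical=[A,B,C,a,E,F], logical=[a,E,F,A,B,C]
After op 5 (swap(3, 0)): offset=3, physical=[a,B,C,A,E,F], logical=[A,E,F,a,B,C]
After op 6 (replace(1, 'm')): offset=3, physical=[a,B,C,A,m,F], logical=[A,m,F,a,B,C]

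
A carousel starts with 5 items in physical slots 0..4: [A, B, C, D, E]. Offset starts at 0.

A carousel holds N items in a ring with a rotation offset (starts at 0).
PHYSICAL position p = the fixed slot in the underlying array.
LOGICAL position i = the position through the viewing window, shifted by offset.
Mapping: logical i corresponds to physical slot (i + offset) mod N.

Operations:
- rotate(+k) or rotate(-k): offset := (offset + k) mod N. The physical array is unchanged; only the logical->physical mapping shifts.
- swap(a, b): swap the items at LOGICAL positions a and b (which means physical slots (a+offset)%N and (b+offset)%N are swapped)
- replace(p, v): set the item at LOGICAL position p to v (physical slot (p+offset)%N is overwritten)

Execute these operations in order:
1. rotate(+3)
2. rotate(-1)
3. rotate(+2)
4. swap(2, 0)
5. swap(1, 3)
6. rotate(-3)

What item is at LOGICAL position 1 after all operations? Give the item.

Answer: A

Derivation:
After op 1 (rotate(+3)): offset=3, physical=[A,B,C,D,E], logical=[D,E,A,B,C]
After op 2 (rotate(-1)): offset=2, physical=[A,B,C,D,E], logical=[C,D,E,A,B]
After op 3 (rotate(+2)): offset=4, physical=[A,B,C,D,E], logical=[E,A,B,C,D]
After op 4 (swap(2, 0)): offset=4, physical=[A,E,C,D,B], logical=[B,A,E,C,D]
After op 5 (swap(1, 3)): offset=4, physical=[C,E,A,D,B], logical=[B,C,E,A,D]
After op 6 (rotate(-3)): offset=1, physical=[C,E,A,D,B], logical=[E,A,D,B,C]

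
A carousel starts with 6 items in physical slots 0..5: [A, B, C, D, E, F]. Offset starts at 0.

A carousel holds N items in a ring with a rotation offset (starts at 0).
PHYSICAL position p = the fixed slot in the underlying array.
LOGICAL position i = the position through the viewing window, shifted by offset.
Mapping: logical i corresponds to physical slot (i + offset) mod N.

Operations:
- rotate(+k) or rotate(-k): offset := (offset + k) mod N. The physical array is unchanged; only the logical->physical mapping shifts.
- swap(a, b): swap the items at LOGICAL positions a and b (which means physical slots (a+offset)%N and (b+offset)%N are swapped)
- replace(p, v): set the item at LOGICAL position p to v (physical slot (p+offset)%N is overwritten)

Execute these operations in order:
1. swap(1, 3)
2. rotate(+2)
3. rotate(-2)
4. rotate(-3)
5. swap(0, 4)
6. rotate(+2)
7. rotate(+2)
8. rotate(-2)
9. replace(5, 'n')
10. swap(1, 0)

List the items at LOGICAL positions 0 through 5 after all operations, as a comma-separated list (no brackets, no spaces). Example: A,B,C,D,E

After op 1 (swap(1, 3)): offset=0, physical=[A,D,C,B,E,F], logical=[A,D,C,B,E,F]
After op 2 (rotate(+2)): offset=2, physical=[A,D,C,B,E,F], logical=[C,B,E,F,A,D]
After op 3 (rotate(-2)): offset=0, physical=[A,D,C,B,E,F], logical=[A,D,C,B,E,F]
After op 4 (rotate(-3)): offset=3, physical=[A,D,C,B,E,F], logical=[B,E,F,A,D,C]
After op 5 (swap(0, 4)): offset=3, physical=[A,B,C,D,E,F], logical=[D,E,F,A,B,C]
After op 6 (rotate(+2)): offset=5, physical=[A,B,C,D,E,F], logical=[F,A,B,C,D,E]
After op 7 (rotate(+2)): offset=1, physical=[A,B,C,D,E,F], logical=[B,C,D,E,F,A]
After op 8 (rotate(-2)): offset=5, physical=[A,B,C,D,E,F], logical=[F,A,B,C,D,E]
After op 9 (replace(5, 'n')): offset=5, physical=[A,B,C,D,n,F], logical=[F,A,B,C,D,n]
After op 10 (swap(1, 0)): offset=5, physical=[F,B,C,D,n,A], logical=[A,F,B,C,D,n]

Answer: A,F,B,C,D,n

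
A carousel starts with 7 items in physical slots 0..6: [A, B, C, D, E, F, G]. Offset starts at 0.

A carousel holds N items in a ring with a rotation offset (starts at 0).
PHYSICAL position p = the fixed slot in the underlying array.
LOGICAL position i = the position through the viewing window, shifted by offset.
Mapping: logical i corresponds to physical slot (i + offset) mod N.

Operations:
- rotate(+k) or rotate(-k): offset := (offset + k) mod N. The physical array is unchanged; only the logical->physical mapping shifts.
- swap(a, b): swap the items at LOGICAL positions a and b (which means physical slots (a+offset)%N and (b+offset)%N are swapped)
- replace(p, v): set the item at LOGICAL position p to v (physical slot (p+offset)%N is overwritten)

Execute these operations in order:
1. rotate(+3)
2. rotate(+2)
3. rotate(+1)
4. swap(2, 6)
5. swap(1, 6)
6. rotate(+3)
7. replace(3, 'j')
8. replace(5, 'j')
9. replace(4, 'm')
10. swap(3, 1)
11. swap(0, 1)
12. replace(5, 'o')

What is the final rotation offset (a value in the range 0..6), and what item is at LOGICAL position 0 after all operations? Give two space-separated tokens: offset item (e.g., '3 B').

Answer: 2 j

Derivation:
After op 1 (rotate(+3)): offset=3, physical=[A,B,C,D,E,F,G], logical=[D,E,F,G,A,B,C]
After op 2 (rotate(+2)): offset=5, physical=[A,B,C,D,E,F,G], logical=[F,G,A,B,C,D,E]
After op 3 (rotate(+1)): offset=6, physical=[A,B,C,D,E,F,G], logical=[G,A,B,C,D,E,F]
After op 4 (swap(2, 6)): offset=6, physical=[A,F,C,D,E,B,G], logical=[G,A,F,C,D,E,B]
After op 5 (swap(1, 6)): offset=6, physical=[B,F,C,D,E,A,G], logical=[G,B,F,C,D,E,A]
After op 6 (rotate(+3)): offset=2, physical=[B,F,C,D,E,A,G], logical=[C,D,E,A,G,B,F]
After op 7 (replace(3, 'j')): offset=2, physical=[B,F,C,D,E,j,G], logical=[C,D,E,j,G,B,F]
After op 8 (replace(5, 'j')): offset=2, physical=[j,F,C,D,E,j,G], logical=[C,D,E,j,G,j,F]
After op 9 (replace(4, 'm')): offset=2, physical=[j,F,C,D,E,j,m], logical=[C,D,E,j,m,j,F]
After op 10 (swap(3, 1)): offset=2, physical=[j,F,C,j,E,D,m], logical=[C,j,E,D,m,j,F]
After op 11 (swap(0, 1)): offset=2, physical=[j,F,j,C,E,D,m], logical=[j,C,E,D,m,j,F]
After op 12 (replace(5, 'o')): offset=2, physical=[o,F,j,C,E,D,m], logical=[j,C,E,D,m,o,F]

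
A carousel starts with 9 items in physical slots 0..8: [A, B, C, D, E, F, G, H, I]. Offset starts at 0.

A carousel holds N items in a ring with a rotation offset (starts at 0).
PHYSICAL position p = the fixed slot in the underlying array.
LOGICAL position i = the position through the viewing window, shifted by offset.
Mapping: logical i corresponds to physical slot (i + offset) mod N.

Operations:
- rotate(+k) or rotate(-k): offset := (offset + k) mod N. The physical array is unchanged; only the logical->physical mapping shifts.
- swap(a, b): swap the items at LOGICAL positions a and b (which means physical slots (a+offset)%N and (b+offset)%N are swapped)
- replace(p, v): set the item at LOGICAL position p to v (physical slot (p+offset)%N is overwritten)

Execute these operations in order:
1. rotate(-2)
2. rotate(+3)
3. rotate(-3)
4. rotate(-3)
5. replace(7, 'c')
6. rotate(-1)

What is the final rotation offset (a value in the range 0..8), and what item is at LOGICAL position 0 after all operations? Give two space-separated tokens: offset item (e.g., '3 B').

Answer: 3 D

Derivation:
After op 1 (rotate(-2)): offset=7, physical=[A,B,C,D,E,F,G,H,I], logical=[H,I,A,B,C,D,E,F,G]
After op 2 (rotate(+3)): offset=1, physical=[A,B,C,D,E,F,G,H,I], logical=[B,C,D,E,F,G,H,I,A]
After op 3 (rotate(-3)): offset=7, physical=[A,B,C,D,E,F,G,H,I], logical=[H,I,A,B,C,D,E,F,G]
After op 4 (rotate(-3)): offset=4, physical=[A,B,C,D,E,F,G,H,I], logical=[E,F,G,H,I,A,B,C,D]
After op 5 (replace(7, 'c')): offset=4, physical=[A,B,c,D,E,F,G,H,I], logical=[E,F,G,H,I,A,B,c,D]
After op 6 (rotate(-1)): offset=3, physical=[A,B,c,D,E,F,G,H,I], logical=[D,E,F,G,H,I,A,B,c]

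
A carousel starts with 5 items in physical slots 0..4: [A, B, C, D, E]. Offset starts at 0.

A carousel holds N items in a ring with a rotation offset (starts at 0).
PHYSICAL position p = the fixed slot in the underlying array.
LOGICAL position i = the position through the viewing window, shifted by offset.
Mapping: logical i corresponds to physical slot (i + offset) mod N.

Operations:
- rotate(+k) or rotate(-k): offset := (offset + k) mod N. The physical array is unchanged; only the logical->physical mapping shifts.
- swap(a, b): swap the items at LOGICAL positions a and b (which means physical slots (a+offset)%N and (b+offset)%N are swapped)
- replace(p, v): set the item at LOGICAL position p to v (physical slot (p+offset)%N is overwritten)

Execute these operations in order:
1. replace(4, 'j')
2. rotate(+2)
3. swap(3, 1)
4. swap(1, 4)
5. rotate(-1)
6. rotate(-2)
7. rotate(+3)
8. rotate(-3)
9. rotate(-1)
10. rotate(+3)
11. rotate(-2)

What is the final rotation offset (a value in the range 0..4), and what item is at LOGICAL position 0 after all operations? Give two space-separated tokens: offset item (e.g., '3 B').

Answer: 4 j

Derivation:
After op 1 (replace(4, 'j')): offset=0, physical=[A,B,C,D,j], logical=[A,B,C,D,j]
After op 2 (rotate(+2)): offset=2, physical=[A,B,C,D,j], logical=[C,D,j,A,B]
After op 3 (swap(3, 1)): offset=2, physical=[D,B,C,A,j], logical=[C,A,j,D,B]
After op 4 (swap(1, 4)): offset=2, physical=[D,A,C,B,j], logical=[C,B,j,D,A]
After op 5 (rotate(-1)): offset=1, physical=[D,A,C,B,j], logical=[A,C,B,j,D]
After op 6 (rotate(-2)): offset=4, physical=[D,A,C,B,j], logical=[j,D,A,C,B]
After op 7 (rotate(+3)): offset=2, physical=[D,A,C,B,j], logical=[C,B,j,D,A]
After op 8 (rotate(-3)): offset=4, physical=[D,A,C,B,j], logical=[j,D,A,C,B]
After op 9 (rotate(-1)): offset=3, physical=[D,A,C,B,j], logical=[B,j,D,A,C]
After op 10 (rotate(+3)): offset=1, physical=[D,A,C,B,j], logical=[A,C,B,j,D]
After op 11 (rotate(-2)): offset=4, physical=[D,A,C,B,j], logical=[j,D,A,C,B]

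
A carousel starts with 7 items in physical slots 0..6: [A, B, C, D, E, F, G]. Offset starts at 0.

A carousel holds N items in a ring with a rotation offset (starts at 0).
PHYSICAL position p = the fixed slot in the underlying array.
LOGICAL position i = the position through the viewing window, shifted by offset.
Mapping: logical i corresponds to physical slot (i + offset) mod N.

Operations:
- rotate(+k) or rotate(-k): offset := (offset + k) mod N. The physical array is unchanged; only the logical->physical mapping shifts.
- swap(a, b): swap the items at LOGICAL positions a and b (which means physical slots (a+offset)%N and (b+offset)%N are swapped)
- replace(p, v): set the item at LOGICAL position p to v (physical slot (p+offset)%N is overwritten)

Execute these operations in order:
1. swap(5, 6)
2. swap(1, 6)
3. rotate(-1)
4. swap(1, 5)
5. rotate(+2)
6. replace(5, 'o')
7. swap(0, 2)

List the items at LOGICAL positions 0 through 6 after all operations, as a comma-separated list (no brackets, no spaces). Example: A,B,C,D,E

After op 1 (swap(5, 6)): offset=0, physical=[A,B,C,D,E,G,F], logical=[A,B,C,D,E,G,F]
After op 2 (swap(1, 6)): offset=0, physical=[A,F,C,D,E,G,B], logical=[A,F,C,D,E,G,B]
After op 3 (rotate(-1)): offset=6, physical=[A,F,C,D,E,G,B], logical=[B,A,F,C,D,E,G]
After op 4 (swap(1, 5)): offset=6, physical=[E,F,C,D,A,G,B], logical=[B,E,F,C,D,A,G]
After op 5 (rotate(+2)): offset=1, physical=[E,F,C,D,A,G,B], logical=[F,C,D,A,G,B,E]
After op 6 (replace(5, 'o')): offset=1, physical=[E,F,C,D,A,G,o], logical=[F,C,D,A,G,o,E]
After op 7 (swap(0, 2)): offset=1, physical=[E,D,C,F,A,G,o], logical=[D,C,F,A,G,o,E]

Answer: D,C,F,A,G,o,E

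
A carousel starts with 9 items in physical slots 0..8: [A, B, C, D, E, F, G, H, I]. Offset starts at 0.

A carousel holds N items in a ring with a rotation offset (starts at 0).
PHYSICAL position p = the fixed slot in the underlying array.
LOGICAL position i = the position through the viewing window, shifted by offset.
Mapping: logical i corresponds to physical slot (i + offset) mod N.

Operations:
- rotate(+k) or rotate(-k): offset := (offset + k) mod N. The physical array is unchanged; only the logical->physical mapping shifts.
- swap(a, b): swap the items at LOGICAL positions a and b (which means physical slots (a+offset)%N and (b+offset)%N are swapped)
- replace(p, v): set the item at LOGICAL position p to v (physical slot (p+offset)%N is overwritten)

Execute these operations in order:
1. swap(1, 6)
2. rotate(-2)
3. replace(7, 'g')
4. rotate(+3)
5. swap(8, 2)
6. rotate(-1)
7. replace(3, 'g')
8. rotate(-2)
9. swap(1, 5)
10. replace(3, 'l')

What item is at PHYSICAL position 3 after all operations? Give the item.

After op 1 (swap(1, 6)): offset=0, physical=[A,G,C,D,E,F,B,H,I], logical=[A,G,C,D,E,F,B,H,I]
After op 2 (rotate(-2)): offset=7, physical=[A,G,C,D,E,F,B,H,I], logical=[H,I,A,G,C,D,E,F,B]
After op 3 (replace(7, 'g')): offset=7, physical=[A,G,C,D,E,g,B,H,I], logical=[H,I,A,G,C,D,E,g,B]
After op 4 (rotate(+3)): offset=1, physical=[A,G,C,D,E,g,B,H,I], logical=[G,C,D,E,g,B,H,I,A]
After op 5 (swap(8, 2)): offset=1, physical=[D,G,C,A,E,g,B,H,I], logical=[G,C,A,E,g,B,H,I,D]
After op 6 (rotate(-1)): offset=0, physical=[D,G,C,A,E,g,B,H,I], logical=[D,G,C,A,E,g,B,H,I]
After op 7 (replace(3, 'g')): offset=0, physical=[D,G,C,g,E,g,B,H,I], logical=[D,G,C,g,E,g,B,H,I]
After op 8 (rotate(-2)): offset=7, physical=[D,G,C,g,E,g,B,H,I], logical=[H,I,D,G,C,g,E,g,B]
After op 9 (swap(1, 5)): offset=7, physical=[D,G,C,I,E,g,B,H,g], logical=[H,g,D,G,C,I,E,g,B]
After op 10 (replace(3, 'l')): offset=7, physical=[D,l,C,I,E,g,B,H,g], logical=[H,g,D,l,C,I,E,g,B]

Answer: I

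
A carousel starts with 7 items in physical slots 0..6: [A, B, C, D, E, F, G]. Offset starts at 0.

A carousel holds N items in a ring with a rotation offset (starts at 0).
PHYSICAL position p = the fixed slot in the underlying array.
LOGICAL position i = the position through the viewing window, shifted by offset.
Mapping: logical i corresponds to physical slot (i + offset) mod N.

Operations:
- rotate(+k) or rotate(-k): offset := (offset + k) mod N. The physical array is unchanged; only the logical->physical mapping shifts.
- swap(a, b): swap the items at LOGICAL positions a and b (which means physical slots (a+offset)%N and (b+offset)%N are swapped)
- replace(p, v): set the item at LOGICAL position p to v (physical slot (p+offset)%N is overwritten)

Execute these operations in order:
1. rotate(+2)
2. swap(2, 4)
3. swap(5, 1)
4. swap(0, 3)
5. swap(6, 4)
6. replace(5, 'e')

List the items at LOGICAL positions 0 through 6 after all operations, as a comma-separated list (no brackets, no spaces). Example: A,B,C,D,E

Answer: F,A,G,C,B,e,E

Derivation:
After op 1 (rotate(+2)): offset=2, physical=[A,B,C,D,E,F,G], logical=[C,D,E,F,G,A,B]
After op 2 (swap(2, 4)): offset=2, physical=[A,B,C,D,G,F,E], logical=[C,D,G,F,E,A,B]
After op 3 (swap(5, 1)): offset=2, physical=[D,B,C,A,G,F,E], logical=[C,A,G,F,E,D,B]
After op 4 (swap(0, 3)): offset=2, physical=[D,B,F,A,G,C,E], logical=[F,A,G,C,E,D,B]
After op 5 (swap(6, 4)): offset=2, physical=[D,E,F,A,G,C,B], logical=[F,A,G,C,B,D,E]
After op 6 (replace(5, 'e')): offset=2, physical=[e,E,F,A,G,C,B], logical=[F,A,G,C,B,e,E]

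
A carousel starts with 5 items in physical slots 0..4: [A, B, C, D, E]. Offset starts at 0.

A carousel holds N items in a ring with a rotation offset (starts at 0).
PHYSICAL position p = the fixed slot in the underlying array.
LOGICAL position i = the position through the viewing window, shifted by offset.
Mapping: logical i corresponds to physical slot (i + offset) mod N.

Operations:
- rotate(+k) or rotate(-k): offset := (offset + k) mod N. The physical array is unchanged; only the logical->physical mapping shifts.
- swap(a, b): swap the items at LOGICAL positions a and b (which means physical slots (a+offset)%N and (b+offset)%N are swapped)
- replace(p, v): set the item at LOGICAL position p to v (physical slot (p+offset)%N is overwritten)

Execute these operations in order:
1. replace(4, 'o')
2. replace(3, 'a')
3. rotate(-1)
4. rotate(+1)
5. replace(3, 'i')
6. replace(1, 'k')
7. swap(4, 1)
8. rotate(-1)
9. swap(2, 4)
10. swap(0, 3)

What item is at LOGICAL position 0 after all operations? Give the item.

Answer: C

Derivation:
After op 1 (replace(4, 'o')): offset=0, physical=[A,B,C,D,o], logical=[A,B,C,D,o]
After op 2 (replace(3, 'a')): offset=0, physical=[A,B,C,a,o], logical=[A,B,C,a,o]
After op 3 (rotate(-1)): offset=4, physical=[A,B,C,a,o], logical=[o,A,B,C,a]
After op 4 (rotate(+1)): offset=0, physical=[A,B,C,a,o], logical=[A,B,C,a,o]
After op 5 (replace(3, 'i')): offset=0, physical=[A,B,C,i,o], logical=[A,B,C,i,o]
After op 6 (replace(1, 'k')): offset=0, physical=[A,k,C,i,o], logical=[A,k,C,i,o]
After op 7 (swap(4, 1)): offset=0, physical=[A,o,C,i,k], logical=[A,o,C,i,k]
After op 8 (rotate(-1)): offset=4, physical=[A,o,C,i,k], logical=[k,A,o,C,i]
After op 9 (swap(2, 4)): offset=4, physical=[A,i,C,o,k], logical=[k,A,i,C,o]
After op 10 (swap(0, 3)): offset=4, physical=[A,i,k,o,C], logical=[C,A,i,k,o]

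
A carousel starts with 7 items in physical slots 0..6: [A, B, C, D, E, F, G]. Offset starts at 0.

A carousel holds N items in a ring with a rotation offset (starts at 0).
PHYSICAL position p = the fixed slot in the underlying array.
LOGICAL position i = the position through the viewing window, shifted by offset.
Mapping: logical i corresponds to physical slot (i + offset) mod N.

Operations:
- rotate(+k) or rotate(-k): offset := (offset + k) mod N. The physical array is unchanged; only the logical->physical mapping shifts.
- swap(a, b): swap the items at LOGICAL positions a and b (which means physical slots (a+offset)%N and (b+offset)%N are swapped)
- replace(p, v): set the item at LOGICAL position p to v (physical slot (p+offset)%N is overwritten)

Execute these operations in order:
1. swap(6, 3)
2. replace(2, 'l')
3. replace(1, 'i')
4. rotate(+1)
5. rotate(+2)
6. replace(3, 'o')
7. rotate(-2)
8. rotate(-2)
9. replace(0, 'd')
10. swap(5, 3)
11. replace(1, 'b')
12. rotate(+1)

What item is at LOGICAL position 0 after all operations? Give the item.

After op 1 (swap(6, 3)): offset=0, physical=[A,B,C,G,E,F,D], logical=[A,B,C,G,E,F,D]
After op 2 (replace(2, 'l')): offset=0, physical=[A,B,l,G,E,F,D], logical=[A,B,l,G,E,F,D]
After op 3 (replace(1, 'i')): offset=0, physical=[A,i,l,G,E,F,D], logical=[A,i,l,G,E,F,D]
After op 4 (rotate(+1)): offset=1, physical=[A,i,l,G,E,F,D], logical=[i,l,G,E,F,D,A]
After op 5 (rotate(+2)): offset=3, physical=[A,i,l,G,E,F,D], logical=[G,E,F,D,A,i,l]
After op 6 (replace(3, 'o')): offset=3, physical=[A,i,l,G,E,F,o], logical=[G,E,F,o,A,i,l]
After op 7 (rotate(-2)): offset=1, physical=[A,i,l,G,E,F,o], logical=[i,l,G,E,F,o,A]
After op 8 (rotate(-2)): offset=6, physical=[A,i,l,G,E,F,o], logical=[o,A,i,l,G,E,F]
After op 9 (replace(0, 'd')): offset=6, physical=[A,i,l,G,E,F,d], logical=[d,A,i,l,G,E,F]
After op 10 (swap(5, 3)): offset=6, physical=[A,i,E,G,l,F,d], logical=[d,A,i,E,G,l,F]
After op 11 (replace(1, 'b')): offset=6, physical=[b,i,E,G,l,F,d], logical=[d,b,i,E,G,l,F]
After op 12 (rotate(+1)): offset=0, physical=[b,i,E,G,l,F,d], logical=[b,i,E,G,l,F,d]

Answer: b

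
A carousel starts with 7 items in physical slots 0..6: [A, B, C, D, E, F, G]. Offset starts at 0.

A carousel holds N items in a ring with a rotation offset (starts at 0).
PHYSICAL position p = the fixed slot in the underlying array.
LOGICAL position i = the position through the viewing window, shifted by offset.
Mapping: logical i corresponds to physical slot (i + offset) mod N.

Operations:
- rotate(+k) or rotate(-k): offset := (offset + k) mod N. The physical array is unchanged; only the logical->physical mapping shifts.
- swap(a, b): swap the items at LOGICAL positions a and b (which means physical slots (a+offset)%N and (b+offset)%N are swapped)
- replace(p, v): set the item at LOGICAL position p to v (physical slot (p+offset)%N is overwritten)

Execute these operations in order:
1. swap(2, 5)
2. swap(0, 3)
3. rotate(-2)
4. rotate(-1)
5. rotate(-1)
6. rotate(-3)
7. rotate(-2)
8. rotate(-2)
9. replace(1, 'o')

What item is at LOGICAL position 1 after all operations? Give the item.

After op 1 (swap(2, 5)): offset=0, physical=[A,B,F,D,E,C,G], logical=[A,B,F,D,E,C,G]
After op 2 (swap(0, 3)): offset=0, physical=[D,B,F,A,E,C,G], logical=[D,B,F,A,E,C,G]
After op 3 (rotate(-2)): offset=5, physical=[D,B,F,A,E,C,G], logical=[C,G,D,B,F,A,E]
After op 4 (rotate(-1)): offset=4, physical=[D,B,F,A,E,C,G], logical=[E,C,G,D,B,F,A]
After op 5 (rotate(-1)): offset=3, physical=[D,B,F,A,E,C,G], logical=[A,E,C,G,D,B,F]
After op 6 (rotate(-3)): offset=0, physical=[D,B,F,A,E,C,G], logical=[D,B,F,A,E,C,G]
After op 7 (rotate(-2)): offset=5, physical=[D,B,F,A,E,C,G], logical=[C,G,D,B,F,A,E]
After op 8 (rotate(-2)): offset=3, physical=[D,B,F,A,E,C,G], logical=[A,E,C,G,D,B,F]
After op 9 (replace(1, 'o')): offset=3, physical=[D,B,F,A,o,C,G], logical=[A,o,C,G,D,B,F]

Answer: o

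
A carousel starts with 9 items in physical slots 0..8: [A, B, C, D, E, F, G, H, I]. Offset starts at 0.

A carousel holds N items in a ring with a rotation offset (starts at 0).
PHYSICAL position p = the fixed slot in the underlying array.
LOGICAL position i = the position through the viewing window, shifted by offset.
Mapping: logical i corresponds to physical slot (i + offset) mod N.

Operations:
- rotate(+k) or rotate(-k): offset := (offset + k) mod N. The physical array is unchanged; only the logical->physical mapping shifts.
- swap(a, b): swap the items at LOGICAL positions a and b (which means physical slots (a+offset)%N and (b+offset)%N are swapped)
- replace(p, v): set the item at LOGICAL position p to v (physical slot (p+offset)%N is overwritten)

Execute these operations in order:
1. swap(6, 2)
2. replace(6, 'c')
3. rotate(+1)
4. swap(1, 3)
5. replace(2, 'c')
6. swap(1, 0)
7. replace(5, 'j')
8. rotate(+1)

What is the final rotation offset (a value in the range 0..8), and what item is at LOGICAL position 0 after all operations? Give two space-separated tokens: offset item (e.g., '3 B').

After op 1 (swap(6, 2)): offset=0, physical=[A,B,G,D,E,F,C,H,I], logical=[A,B,G,D,E,F,C,H,I]
After op 2 (replace(6, 'c')): offset=0, physical=[A,B,G,D,E,F,c,H,I], logical=[A,B,G,D,E,F,c,H,I]
After op 3 (rotate(+1)): offset=1, physical=[A,B,G,D,E,F,c,H,I], logical=[B,G,D,E,F,c,H,I,A]
After op 4 (swap(1, 3)): offset=1, physical=[A,B,E,D,G,F,c,H,I], logical=[B,E,D,G,F,c,H,I,A]
After op 5 (replace(2, 'c')): offset=1, physical=[A,B,E,c,G,F,c,H,I], logical=[B,E,c,G,F,c,H,I,A]
After op 6 (swap(1, 0)): offset=1, physical=[A,E,B,c,G,F,c,H,I], logical=[E,B,c,G,F,c,H,I,A]
After op 7 (replace(5, 'j')): offset=1, physical=[A,E,B,c,G,F,j,H,I], logical=[E,B,c,G,F,j,H,I,A]
After op 8 (rotate(+1)): offset=2, physical=[A,E,B,c,G,F,j,H,I], logical=[B,c,G,F,j,H,I,A,E]

Answer: 2 B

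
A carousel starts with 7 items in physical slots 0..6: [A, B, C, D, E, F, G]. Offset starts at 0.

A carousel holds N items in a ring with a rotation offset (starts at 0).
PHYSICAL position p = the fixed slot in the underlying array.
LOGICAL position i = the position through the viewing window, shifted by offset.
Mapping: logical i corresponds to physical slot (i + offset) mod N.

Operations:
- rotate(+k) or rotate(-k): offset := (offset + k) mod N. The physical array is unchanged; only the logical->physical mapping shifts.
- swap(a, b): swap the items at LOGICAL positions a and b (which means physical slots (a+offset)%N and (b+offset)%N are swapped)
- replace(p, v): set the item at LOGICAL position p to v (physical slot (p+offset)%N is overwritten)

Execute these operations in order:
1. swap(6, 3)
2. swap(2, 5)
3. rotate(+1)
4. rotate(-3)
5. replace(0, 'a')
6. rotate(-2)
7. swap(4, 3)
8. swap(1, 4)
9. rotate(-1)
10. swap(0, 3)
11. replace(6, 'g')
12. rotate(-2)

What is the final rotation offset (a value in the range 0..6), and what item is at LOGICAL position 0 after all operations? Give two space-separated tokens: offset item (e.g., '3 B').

Answer: 0 E

Derivation:
After op 1 (swap(6, 3)): offset=0, physical=[A,B,C,G,E,F,D], logical=[A,B,C,G,E,F,D]
After op 2 (swap(2, 5)): offset=0, physical=[A,B,F,G,E,C,D], logical=[A,B,F,G,E,C,D]
After op 3 (rotate(+1)): offset=1, physical=[A,B,F,G,E,C,D], logical=[B,F,G,E,C,D,A]
After op 4 (rotate(-3)): offset=5, physical=[A,B,F,G,E,C,D], logical=[C,D,A,B,F,G,E]
After op 5 (replace(0, 'a')): offset=5, physical=[A,B,F,G,E,a,D], logical=[a,D,A,B,F,G,E]
After op 6 (rotate(-2)): offset=3, physical=[A,B,F,G,E,a,D], logical=[G,E,a,D,A,B,F]
After op 7 (swap(4, 3)): offset=3, physical=[D,B,F,G,E,a,A], logical=[G,E,a,A,D,B,F]
After op 8 (swap(1, 4)): offset=3, physical=[E,B,F,G,D,a,A], logical=[G,D,a,A,E,B,F]
After op 9 (rotate(-1)): offset=2, physical=[E,B,F,G,D,a,A], logical=[F,G,D,a,A,E,B]
After op 10 (swap(0, 3)): offset=2, physical=[E,B,a,G,D,F,A], logical=[a,G,D,F,A,E,B]
After op 11 (replace(6, 'g')): offset=2, physical=[E,g,a,G,D,F,A], logical=[a,G,D,F,A,E,g]
After op 12 (rotate(-2)): offset=0, physical=[E,g,a,G,D,F,A], logical=[E,g,a,G,D,F,A]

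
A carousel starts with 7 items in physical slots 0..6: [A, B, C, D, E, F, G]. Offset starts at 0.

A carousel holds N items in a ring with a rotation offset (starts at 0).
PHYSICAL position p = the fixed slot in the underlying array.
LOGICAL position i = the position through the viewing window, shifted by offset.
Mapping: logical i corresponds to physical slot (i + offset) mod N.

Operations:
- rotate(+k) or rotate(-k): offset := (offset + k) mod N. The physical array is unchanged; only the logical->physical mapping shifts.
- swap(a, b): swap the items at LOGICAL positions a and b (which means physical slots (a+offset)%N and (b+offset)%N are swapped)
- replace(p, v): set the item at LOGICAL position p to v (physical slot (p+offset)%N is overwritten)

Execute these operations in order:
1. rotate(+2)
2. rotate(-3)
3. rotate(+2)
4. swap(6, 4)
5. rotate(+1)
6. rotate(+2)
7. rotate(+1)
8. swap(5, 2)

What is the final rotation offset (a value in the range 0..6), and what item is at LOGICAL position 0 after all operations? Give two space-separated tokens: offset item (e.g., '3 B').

After op 1 (rotate(+2)): offset=2, physical=[A,B,C,D,E,F,G], logical=[C,D,E,F,G,A,B]
After op 2 (rotate(-3)): offset=6, physical=[A,B,C,D,E,F,G], logical=[G,A,B,C,D,E,F]
After op 3 (rotate(+2)): offset=1, physical=[A,B,C,D,E,F,G], logical=[B,C,D,E,F,G,A]
After op 4 (swap(6, 4)): offset=1, physical=[F,B,C,D,E,A,G], logical=[B,C,D,E,A,G,F]
After op 5 (rotate(+1)): offset=2, physical=[F,B,C,D,E,A,G], logical=[C,D,E,A,G,F,B]
After op 6 (rotate(+2)): offset=4, physical=[F,B,C,D,E,A,G], logical=[E,A,G,F,B,C,D]
After op 7 (rotate(+1)): offset=5, physical=[F,B,C,D,E,A,G], logical=[A,G,F,B,C,D,E]
After op 8 (swap(5, 2)): offset=5, physical=[D,B,C,F,E,A,G], logical=[A,G,D,B,C,F,E]

Answer: 5 A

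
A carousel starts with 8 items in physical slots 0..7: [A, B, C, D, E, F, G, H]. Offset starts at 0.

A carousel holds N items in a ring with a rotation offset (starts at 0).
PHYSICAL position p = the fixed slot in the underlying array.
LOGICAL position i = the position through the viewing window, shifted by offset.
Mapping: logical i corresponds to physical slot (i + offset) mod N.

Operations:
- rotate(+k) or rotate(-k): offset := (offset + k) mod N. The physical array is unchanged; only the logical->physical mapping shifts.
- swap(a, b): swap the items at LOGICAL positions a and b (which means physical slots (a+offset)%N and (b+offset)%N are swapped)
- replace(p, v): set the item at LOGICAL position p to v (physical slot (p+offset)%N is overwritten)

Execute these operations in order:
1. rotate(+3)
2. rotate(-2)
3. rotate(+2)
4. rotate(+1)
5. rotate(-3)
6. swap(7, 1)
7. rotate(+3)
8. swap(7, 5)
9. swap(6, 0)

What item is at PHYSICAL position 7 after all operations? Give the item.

After op 1 (rotate(+3)): offset=3, physical=[A,B,C,D,E,F,G,H], logical=[D,E,F,G,H,A,B,C]
After op 2 (rotate(-2)): offset=1, physical=[A,B,C,D,E,F,G,H], logical=[B,C,D,E,F,G,H,A]
After op 3 (rotate(+2)): offset=3, physical=[A,B,C,D,E,F,G,H], logical=[D,E,F,G,H,A,B,C]
After op 4 (rotate(+1)): offset=4, physical=[A,B,C,D,E,F,G,H], logical=[E,F,G,H,A,B,C,D]
After op 5 (rotate(-3)): offset=1, physical=[A,B,C,D,E,F,G,H], logical=[B,C,D,E,F,G,H,A]
After op 6 (swap(7, 1)): offset=1, physical=[C,B,A,D,E,F,G,H], logical=[B,A,D,E,F,G,H,C]
After op 7 (rotate(+3)): offset=4, physical=[C,B,A,D,E,F,G,H], logical=[E,F,G,H,C,B,A,D]
After op 8 (swap(7, 5)): offset=4, physical=[C,D,A,B,E,F,G,H], logical=[E,F,G,H,C,D,A,B]
After op 9 (swap(6, 0)): offset=4, physical=[C,D,E,B,A,F,G,H], logical=[A,F,G,H,C,D,E,B]

Answer: H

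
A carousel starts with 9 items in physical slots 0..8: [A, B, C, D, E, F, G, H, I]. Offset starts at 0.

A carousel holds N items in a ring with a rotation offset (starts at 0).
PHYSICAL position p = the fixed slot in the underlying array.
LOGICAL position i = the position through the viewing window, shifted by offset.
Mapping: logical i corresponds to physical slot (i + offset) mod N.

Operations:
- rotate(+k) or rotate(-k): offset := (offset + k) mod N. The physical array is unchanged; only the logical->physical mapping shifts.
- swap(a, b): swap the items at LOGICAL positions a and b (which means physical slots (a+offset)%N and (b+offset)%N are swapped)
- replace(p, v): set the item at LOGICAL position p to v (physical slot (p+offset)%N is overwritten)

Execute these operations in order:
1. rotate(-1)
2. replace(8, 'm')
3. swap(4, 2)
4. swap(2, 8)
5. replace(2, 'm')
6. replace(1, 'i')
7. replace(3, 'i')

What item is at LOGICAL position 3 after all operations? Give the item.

Answer: i

Derivation:
After op 1 (rotate(-1)): offset=8, physical=[A,B,C,D,E,F,G,H,I], logical=[I,A,B,C,D,E,F,G,H]
After op 2 (replace(8, 'm')): offset=8, physical=[A,B,C,D,E,F,G,m,I], logical=[I,A,B,C,D,E,F,G,m]
After op 3 (swap(4, 2)): offset=8, physical=[A,D,C,B,E,F,G,m,I], logical=[I,A,D,C,B,E,F,G,m]
After op 4 (swap(2, 8)): offset=8, physical=[A,m,C,B,E,F,G,D,I], logical=[I,A,m,C,B,E,F,G,D]
After op 5 (replace(2, 'm')): offset=8, physical=[A,m,C,B,E,F,G,D,I], logical=[I,A,m,C,B,E,F,G,D]
After op 6 (replace(1, 'i')): offset=8, physical=[i,m,C,B,E,F,G,D,I], logical=[I,i,m,C,B,E,F,G,D]
After op 7 (replace(3, 'i')): offset=8, physical=[i,m,i,B,E,F,G,D,I], logical=[I,i,m,i,B,E,F,G,D]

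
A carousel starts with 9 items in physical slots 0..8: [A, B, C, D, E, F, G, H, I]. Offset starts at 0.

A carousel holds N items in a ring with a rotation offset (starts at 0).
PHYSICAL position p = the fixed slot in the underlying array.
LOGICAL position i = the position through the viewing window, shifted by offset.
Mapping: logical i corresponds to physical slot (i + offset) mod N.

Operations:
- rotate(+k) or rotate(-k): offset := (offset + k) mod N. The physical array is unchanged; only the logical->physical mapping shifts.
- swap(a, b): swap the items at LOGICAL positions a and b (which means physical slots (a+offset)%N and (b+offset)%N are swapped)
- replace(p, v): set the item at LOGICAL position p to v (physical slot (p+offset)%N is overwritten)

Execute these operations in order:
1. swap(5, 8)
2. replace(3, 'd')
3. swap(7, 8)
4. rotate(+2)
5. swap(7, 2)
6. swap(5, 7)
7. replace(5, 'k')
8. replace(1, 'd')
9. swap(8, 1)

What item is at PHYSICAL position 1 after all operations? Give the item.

After op 1 (swap(5, 8)): offset=0, physical=[A,B,C,D,E,I,G,H,F], logical=[A,B,C,D,E,I,G,H,F]
After op 2 (replace(3, 'd')): offset=0, physical=[A,B,C,d,E,I,G,H,F], logical=[A,B,C,d,E,I,G,H,F]
After op 3 (swap(7, 8)): offset=0, physical=[A,B,C,d,E,I,G,F,H], logical=[A,B,C,d,E,I,G,F,H]
After op 4 (rotate(+2)): offset=2, physical=[A,B,C,d,E,I,G,F,H], logical=[C,d,E,I,G,F,H,A,B]
After op 5 (swap(7, 2)): offset=2, physical=[E,B,C,d,A,I,G,F,H], logical=[C,d,A,I,G,F,H,E,B]
After op 6 (swap(5, 7)): offset=2, physical=[F,B,C,d,A,I,G,E,H], logical=[C,d,A,I,G,E,H,F,B]
After op 7 (replace(5, 'k')): offset=2, physical=[F,B,C,d,A,I,G,k,H], logical=[C,d,A,I,G,k,H,F,B]
After op 8 (replace(1, 'd')): offset=2, physical=[F,B,C,d,A,I,G,k,H], logical=[C,d,A,I,G,k,H,F,B]
After op 9 (swap(8, 1)): offset=2, physical=[F,d,C,B,A,I,G,k,H], logical=[C,B,A,I,G,k,H,F,d]

Answer: d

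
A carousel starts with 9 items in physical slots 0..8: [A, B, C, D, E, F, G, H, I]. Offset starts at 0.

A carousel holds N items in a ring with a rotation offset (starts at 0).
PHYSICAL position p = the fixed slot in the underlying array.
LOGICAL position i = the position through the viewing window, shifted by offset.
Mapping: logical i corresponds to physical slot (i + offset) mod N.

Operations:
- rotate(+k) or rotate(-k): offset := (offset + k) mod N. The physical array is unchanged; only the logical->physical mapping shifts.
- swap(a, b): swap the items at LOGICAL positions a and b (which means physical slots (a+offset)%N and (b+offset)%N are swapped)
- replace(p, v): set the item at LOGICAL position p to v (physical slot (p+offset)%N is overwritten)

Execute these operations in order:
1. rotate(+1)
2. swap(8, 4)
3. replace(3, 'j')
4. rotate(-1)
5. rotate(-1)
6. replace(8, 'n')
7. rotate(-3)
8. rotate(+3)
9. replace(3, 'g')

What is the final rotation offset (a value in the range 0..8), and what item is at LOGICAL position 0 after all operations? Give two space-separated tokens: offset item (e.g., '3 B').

After op 1 (rotate(+1)): offset=1, physical=[A,B,C,D,E,F,G,H,I], logical=[B,C,D,E,F,G,H,I,A]
After op 2 (swap(8, 4)): offset=1, physical=[F,B,C,D,E,A,G,H,I], logical=[B,C,D,E,A,G,H,I,F]
After op 3 (replace(3, 'j')): offset=1, physical=[F,B,C,D,j,A,G,H,I], logical=[B,C,D,j,A,G,H,I,F]
After op 4 (rotate(-1)): offset=0, physical=[F,B,C,D,j,A,G,H,I], logical=[F,B,C,D,j,A,G,H,I]
After op 5 (rotate(-1)): offset=8, physical=[F,B,C,D,j,A,G,H,I], logical=[I,F,B,C,D,j,A,G,H]
After op 6 (replace(8, 'n')): offset=8, physical=[F,B,C,D,j,A,G,n,I], logical=[I,F,B,C,D,j,A,G,n]
After op 7 (rotate(-3)): offset=5, physical=[F,B,C,D,j,A,G,n,I], logical=[A,G,n,I,F,B,C,D,j]
After op 8 (rotate(+3)): offset=8, physical=[F,B,C,D,j,A,G,n,I], logical=[I,F,B,C,D,j,A,G,n]
After op 9 (replace(3, 'g')): offset=8, physical=[F,B,g,D,j,A,G,n,I], logical=[I,F,B,g,D,j,A,G,n]

Answer: 8 I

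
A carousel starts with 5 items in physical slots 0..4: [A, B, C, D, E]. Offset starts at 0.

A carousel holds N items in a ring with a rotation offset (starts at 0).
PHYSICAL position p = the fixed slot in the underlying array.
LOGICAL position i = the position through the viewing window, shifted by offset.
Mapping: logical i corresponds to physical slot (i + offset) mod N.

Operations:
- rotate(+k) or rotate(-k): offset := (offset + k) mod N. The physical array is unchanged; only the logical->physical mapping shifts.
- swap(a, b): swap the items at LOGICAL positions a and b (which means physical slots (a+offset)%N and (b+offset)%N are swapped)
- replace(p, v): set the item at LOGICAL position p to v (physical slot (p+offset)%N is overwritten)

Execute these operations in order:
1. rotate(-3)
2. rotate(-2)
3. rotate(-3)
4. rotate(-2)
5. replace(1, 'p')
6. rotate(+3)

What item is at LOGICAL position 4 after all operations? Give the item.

After op 1 (rotate(-3)): offset=2, physical=[A,B,C,D,E], logical=[C,D,E,A,B]
After op 2 (rotate(-2)): offset=0, physical=[A,B,C,D,E], logical=[A,B,C,D,E]
After op 3 (rotate(-3)): offset=2, physical=[A,B,C,D,E], logical=[C,D,E,A,B]
After op 4 (rotate(-2)): offset=0, physical=[A,B,C,D,E], logical=[A,B,C,D,E]
After op 5 (replace(1, 'p')): offset=0, physical=[A,p,C,D,E], logical=[A,p,C,D,E]
After op 6 (rotate(+3)): offset=3, physical=[A,p,C,D,E], logical=[D,E,A,p,C]

Answer: C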